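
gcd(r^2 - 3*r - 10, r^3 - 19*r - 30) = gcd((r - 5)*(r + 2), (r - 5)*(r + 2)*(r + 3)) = r^2 - 3*r - 10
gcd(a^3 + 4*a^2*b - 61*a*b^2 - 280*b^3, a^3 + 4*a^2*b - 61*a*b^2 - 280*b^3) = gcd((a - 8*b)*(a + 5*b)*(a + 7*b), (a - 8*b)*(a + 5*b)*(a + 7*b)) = a^3 + 4*a^2*b - 61*a*b^2 - 280*b^3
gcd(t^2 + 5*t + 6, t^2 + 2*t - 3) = t + 3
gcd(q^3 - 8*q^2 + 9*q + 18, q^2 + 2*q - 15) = q - 3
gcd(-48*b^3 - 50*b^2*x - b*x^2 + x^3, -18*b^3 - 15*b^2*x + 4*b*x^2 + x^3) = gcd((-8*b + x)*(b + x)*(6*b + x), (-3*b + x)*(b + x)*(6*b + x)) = 6*b^2 + 7*b*x + x^2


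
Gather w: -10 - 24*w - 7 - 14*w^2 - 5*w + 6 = -14*w^2 - 29*w - 11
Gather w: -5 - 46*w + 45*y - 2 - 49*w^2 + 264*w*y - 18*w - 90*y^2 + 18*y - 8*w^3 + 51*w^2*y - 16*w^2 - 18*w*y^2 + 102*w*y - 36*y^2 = -8*w^3 + w^2*(51*y - 65) + w*(-18*y^2 + 366*y - 64) - 126*y^2 + 63*y - 7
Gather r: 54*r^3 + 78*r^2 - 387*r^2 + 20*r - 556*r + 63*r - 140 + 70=54*r^3 - 309*r^2 - 473*r - 70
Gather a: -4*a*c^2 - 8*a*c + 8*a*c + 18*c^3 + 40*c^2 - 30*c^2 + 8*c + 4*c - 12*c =-4*a*c^2 + 18*c^3 + 10*c^2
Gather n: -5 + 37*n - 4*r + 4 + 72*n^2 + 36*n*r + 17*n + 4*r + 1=72*n^2 + n*(36*r + 54)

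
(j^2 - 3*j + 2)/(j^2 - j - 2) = (j - 1)/(j + 1)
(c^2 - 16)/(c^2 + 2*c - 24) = (c + 4)/(c + 6)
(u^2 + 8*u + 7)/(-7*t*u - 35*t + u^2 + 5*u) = (-u^2 - 8*u - 7)/(7*t*u + 35*t - u^2 - 5*u)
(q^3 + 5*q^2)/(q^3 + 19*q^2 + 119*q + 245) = q^2/(q^2 + 14*q + 49)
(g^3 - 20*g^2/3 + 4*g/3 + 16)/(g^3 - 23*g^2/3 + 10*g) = (3*g^2 - 2*g - 8)/(g*(3*g - 5))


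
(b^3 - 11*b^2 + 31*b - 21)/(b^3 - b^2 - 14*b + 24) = (b^2 - 8*b + 7)/(b^2 + 2*b - 8)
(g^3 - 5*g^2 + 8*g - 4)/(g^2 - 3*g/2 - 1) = 2*(g^2 - 3*g + 2)/(2*g + 1)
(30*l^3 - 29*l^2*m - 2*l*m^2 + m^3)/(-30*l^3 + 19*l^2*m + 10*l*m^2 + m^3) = (-6*l + m)/(6*l + m)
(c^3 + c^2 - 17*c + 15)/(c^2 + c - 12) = (c^2 + 4*c - 5)/(c + 4)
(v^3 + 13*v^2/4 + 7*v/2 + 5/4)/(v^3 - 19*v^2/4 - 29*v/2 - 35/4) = (v + 1)/(v - 7)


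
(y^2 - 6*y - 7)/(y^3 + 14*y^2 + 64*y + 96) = (y^2 - 6*y - 7)/(y^3 + 14*y^2 + 64*y + 96)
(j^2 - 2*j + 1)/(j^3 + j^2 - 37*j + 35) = (j - 1)/(j^2 + 2*j - 35)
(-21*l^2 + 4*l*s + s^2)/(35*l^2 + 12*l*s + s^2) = (-3*l + s)/(5*l + s)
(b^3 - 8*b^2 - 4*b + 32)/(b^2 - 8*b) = b - 4/b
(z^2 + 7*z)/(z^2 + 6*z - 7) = z/(z - 1)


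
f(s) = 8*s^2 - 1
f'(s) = 16*s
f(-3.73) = 110.30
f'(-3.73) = -59.68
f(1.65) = 20.78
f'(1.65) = 26.40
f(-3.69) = 107.93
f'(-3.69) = -59.04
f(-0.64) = 2.28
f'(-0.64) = -10.24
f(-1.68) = 21.58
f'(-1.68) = -26.88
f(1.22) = 10.91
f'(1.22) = 19.52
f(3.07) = 74.40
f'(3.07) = 49.12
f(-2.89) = 65.82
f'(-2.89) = -46.24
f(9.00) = 647.00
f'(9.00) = 144.00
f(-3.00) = 71.00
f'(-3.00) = -48.00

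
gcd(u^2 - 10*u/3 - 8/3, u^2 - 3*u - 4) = u - 4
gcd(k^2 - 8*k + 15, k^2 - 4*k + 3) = k - 3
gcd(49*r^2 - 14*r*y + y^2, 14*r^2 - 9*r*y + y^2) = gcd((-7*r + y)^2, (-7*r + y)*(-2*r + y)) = -7*r + y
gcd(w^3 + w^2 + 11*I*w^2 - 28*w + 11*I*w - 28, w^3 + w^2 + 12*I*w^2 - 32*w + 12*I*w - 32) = w^2 + w*(1 + 4*I) + 4*I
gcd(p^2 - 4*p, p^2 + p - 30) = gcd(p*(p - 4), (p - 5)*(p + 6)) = 1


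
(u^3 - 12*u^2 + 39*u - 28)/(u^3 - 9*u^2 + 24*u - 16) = (u - 7)/(u - 4)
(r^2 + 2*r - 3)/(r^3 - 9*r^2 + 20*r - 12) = (r + 3)/(r^2 - 8*r + 12)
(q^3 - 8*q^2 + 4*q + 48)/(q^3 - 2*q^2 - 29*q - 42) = (q^2 - 10*q + 24)/(q^2 - 4*q - 21)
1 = 1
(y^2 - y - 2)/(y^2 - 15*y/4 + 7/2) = 4*(y + 1)/(4*y - 7)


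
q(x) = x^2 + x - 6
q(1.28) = -3.08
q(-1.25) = -5.69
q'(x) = 2*x + 1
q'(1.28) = 3.56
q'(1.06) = 3.12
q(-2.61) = -1.80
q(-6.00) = 24.00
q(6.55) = 43.45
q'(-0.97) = -0.94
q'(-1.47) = -1.94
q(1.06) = -3.82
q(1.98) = -0.10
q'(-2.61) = -4.22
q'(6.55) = 14.10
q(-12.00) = 126.00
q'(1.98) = 4.96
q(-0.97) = -6.03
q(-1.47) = -5.31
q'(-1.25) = -1.50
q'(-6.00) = -11.00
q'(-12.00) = -23.00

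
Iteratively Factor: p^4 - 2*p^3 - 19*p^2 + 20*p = (p - 1)*(p^3 - p^2 - 20*p) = (p - 1)*(p + 4)*(p^2 - 5*p) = (p - 5)*(p - 1)*(p + 4)*(p)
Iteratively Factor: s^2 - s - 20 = (s - 5)*(s + 4)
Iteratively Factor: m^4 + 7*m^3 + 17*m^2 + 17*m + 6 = (m + 3)*(m^3 + 4*m^2 + 5*m + 2) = (m + 1)*(m + 3)*(m^2 + 3*m + 2) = (m + 1)^2*(m + 3)*(m + 2)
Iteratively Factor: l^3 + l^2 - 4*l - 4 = (l + 1)*(l^2 - 4) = (l - 2)*(l + 1)*(l + 2)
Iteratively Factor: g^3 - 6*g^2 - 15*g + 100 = (g - 5)*(g^2 - g - 20) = (g - 5)^2*(g + 4)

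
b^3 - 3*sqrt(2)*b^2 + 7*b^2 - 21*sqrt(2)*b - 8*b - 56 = (b + 7)*(b - 4*sqrt(2))*(b + sqrt(2))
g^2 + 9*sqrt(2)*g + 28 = (g + 2*sqrt(2))*(g + 7*sqrt(2))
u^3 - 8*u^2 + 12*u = u*(u - 6)*(u - 2)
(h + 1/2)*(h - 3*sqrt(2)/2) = h^2 - 3*sqrt(2)*h/2 + h/2 - 3*sqrt(2)/4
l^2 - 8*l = l*(l - 8)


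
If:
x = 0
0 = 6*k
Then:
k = 0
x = 0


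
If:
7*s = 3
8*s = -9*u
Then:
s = 3/7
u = -8/21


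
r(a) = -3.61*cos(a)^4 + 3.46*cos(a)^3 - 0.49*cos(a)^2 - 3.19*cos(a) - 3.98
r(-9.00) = -6.59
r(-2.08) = -3.15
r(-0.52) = -6.90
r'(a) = 14.44*sin(a)*cos(a)^3 - 10.38*sin(a)*cos(a)^2 + 0.98*sin(a)*cos(a) + 3.19*sin(a)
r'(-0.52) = -2.81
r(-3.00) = -8.13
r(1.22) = -5.04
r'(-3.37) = -4.75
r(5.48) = -6.11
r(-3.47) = -7.23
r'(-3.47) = -6.22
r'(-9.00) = 7.11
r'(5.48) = -2.66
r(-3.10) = -8.33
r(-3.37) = -7.78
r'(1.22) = 2.71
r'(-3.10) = 0.94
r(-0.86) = -5.96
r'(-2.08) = 1.25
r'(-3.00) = 3.10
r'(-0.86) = -2.59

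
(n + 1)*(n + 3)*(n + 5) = n^3 + 9*n^2 + 23*n + 15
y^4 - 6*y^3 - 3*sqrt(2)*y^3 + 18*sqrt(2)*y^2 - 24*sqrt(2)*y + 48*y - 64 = (y - 4)*(y - 2)*(y - 4*sqrt(2))*(y + sqrt(2))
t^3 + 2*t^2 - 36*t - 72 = (t - 6)*(t + 2)*(t + 6)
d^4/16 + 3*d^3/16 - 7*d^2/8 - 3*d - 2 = (d/4 + 1/4)*(d/4 + 1/2)*(d - 4)*(d + 4)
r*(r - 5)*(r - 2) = r^3 - 7*r^2 + 10*r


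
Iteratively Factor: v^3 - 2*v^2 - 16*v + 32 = (v + 4)*(v^2 - 6*v + 8) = (v - 4)*(v + 4)*(v - 2)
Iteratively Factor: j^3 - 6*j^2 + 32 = (j + 2)*(j^2 - 8*j + 16) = (j - 4)*(j + 2)*(j - 4)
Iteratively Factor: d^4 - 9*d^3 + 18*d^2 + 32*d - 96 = (d - 3)*(d^3 - 6*d^2 + 32) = (d - 4)*(d - 3)*(d^2 - 2*d - 8) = (d - 4)*(d - 3)*(d + 2)*(d - 4)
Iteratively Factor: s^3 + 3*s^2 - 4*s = (s)*(s^2 + 3*s - 4) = s*(s - 1)*(s + 4)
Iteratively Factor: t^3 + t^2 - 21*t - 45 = (t - 5)*(t^2 + 6*t + 9) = (t - 5)*(t + 3)*(t + 3)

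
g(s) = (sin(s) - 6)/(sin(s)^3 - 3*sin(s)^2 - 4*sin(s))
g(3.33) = -9.71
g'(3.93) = -9.57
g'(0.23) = -27.19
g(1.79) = 0.86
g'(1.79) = 0.26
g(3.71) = -5.80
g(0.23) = 5.47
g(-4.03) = 1.18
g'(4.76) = 51887.77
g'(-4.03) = 1.28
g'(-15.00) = -6.01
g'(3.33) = 39.92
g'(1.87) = 0.37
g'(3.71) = -1.18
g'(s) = (sin(s) - 6)*(-3*sin(s)^2*cos(s) + 6*sin(s)*cos(s) + 4*cos(s))/(sin(s)^3 - 3*sin(s)^2 - 4*sin(s))^2 + cos(s)/(sin(s)^3 - 3*sin(s)^2 - 4*sin(s))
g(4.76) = -1236.93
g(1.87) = 0.89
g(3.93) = -6.91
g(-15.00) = -6.29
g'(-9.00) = 4.35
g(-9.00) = -6.00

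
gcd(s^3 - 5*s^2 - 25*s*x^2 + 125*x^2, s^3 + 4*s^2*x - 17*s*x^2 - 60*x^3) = s + 5*x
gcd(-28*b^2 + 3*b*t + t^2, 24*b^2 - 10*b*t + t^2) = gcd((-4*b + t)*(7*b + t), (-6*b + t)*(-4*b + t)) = -4*b + t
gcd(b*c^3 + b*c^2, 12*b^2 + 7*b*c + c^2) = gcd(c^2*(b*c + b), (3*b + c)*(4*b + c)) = 1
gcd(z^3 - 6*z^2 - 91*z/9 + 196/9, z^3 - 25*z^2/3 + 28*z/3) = z^2 - 25*z/3 + 28/3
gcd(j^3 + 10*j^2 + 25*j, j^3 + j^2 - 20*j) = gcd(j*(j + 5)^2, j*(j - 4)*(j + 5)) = j^2 + 5*j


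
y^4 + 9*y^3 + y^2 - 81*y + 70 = (y - 2)*(y - 1)*(y + 5)*(y + 7)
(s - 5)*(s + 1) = s^2 - 4*s - 5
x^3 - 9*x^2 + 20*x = x*(x - 5)*(x - 4)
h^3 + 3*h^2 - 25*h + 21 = (h - 3)*(h - 1)*(h + 7)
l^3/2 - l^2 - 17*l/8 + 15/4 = (l/2 + 1)*(l - 5/2)*(l - 3/2)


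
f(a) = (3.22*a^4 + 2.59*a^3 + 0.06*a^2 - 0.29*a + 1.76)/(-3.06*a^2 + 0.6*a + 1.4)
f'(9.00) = -19.98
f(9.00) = -95.49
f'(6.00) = -13.65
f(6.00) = -45.02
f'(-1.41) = 1.48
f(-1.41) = -1.40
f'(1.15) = 3.44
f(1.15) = -5.66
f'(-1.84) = 2.68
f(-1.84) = -2.31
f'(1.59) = -3.02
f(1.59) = -6.03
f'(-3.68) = 6.70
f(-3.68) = -11.01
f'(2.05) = -4.83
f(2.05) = -7.88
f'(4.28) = -10.00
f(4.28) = -24.67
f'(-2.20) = 3.52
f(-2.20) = -3.43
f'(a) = (6.12*a - 0.6)*(3.22*a^4 + 2.59*a^3 + 0.06*a^2 - 0.29*a + 1.76)/(-3.06*a^2 + 0.6*a + 1.4)^2 + (12.88*a^3 + 7.77*a^2 + 0.12*a - 0.29)/(-3.06*a^2 + 0.6*a + 1.4)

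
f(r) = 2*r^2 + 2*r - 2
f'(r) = 4*r + 2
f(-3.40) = 14.32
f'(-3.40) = -11.60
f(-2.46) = 5.18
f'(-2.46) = -7.84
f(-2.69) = 7.09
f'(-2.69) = -8.76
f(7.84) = 136.61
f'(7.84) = 33.36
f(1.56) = 5.99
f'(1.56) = 8.24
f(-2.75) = 7.62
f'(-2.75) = -9.00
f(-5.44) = 46.31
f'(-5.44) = -19.76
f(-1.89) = 1.36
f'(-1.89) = -5.56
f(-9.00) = 142.00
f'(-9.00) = -34.00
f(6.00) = 82.00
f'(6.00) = 26.00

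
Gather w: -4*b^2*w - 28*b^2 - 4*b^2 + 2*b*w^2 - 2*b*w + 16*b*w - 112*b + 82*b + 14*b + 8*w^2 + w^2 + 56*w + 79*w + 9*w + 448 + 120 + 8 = -32*b^2 - 16*b + w^2*(2*b + 9) + w*(-4*b^2 + 14*b + 144) + 576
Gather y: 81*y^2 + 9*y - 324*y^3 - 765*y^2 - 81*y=-324*y^3 - 684*y^2 - 72*y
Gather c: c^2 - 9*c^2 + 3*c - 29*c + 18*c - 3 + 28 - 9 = -8*c^2 - 8*c + 16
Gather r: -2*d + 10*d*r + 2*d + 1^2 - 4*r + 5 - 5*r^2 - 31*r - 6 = -5*r^2 + r*(10*d - 35)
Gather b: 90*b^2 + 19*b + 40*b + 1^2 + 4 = 90*b^2 + 59*b + 5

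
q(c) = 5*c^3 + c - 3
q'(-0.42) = 3.65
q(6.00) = 1083.00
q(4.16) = 361.12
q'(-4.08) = 250.70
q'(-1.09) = 18.82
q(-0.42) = -3.79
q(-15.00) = -16893.00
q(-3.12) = -157.98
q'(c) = 15*c^2 + 1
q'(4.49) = 303.40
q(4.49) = 454.08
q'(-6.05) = 550.04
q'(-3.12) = 147.02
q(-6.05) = -1116.28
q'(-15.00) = 3376.00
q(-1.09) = -10.57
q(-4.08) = -346.67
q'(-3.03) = 138.71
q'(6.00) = 541.00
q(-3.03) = -145.12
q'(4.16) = 260.58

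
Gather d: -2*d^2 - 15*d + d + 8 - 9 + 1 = -2*d^2 - 14*d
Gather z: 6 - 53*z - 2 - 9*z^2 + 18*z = -9*z^2 - 35*z + 4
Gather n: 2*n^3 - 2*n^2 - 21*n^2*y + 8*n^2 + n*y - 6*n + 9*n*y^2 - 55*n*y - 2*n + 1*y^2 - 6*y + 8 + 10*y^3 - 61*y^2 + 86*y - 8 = 2*n^3 + n^2*(6 - 21*y) + n*(9*y^2 - 54*y - 8) + 10*y^3 - 60*y^2 + 80*y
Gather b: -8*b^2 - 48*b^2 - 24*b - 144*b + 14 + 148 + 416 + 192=-56*b^2 - 168*b + 770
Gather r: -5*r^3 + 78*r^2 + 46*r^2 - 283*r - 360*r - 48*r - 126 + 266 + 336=-5*r^3 + 124*r^2 - 691*r + 476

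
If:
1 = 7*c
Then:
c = 1/7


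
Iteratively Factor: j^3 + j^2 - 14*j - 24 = (j + 3)*(j^2 - 2*j - 8) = (j - 4)*(j + 3)*(j + 2)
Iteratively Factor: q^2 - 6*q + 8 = (q - 2)*(q - 4)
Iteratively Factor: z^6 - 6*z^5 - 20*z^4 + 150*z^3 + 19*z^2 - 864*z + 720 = (z - 1)*(z^5 - 5*z^4 - 25*z^3 + 125*z^2 + 144*z - 720) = (z - 1)*(z + 4)*(z^4 - 9*z^3 + 11*z^2 + 81*z - 180) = (z - 1)*(z + 3)*(z + 4)*(z^3 - 12*z^2 + 47*z - 60) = (z - 3)*(z - 1)*(z + 3)*(z + 4)*(z^2 - 9*z + 20) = (z - 4)*(z - 3)*(z - 1)*(z + 3)*(z + 4)*(z - 5)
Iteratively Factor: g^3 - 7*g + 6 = (g - 1)*(g^2 + g - 6) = (g - 1)*(g + 3)*(g - 2)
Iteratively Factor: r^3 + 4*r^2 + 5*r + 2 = (r + 1)*(r^2 + 3*r + 2) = (r + 1)^2*(r + 2)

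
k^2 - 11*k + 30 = (k - 6)*(k - 5)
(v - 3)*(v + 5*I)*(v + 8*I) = v^3 - 3*v^2 + 13*I*v^2 - 40*v - 39*I*v + 120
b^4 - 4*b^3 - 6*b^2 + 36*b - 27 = (b - 3)^2*(b - 1)*(b + 3)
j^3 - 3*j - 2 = (j - 2)*(j + 1)^2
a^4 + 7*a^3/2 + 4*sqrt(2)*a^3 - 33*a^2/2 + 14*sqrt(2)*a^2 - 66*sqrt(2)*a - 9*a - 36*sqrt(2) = (a - 3)*(a + 1/2)*(a + 6)*(a + 4*sqrt(2))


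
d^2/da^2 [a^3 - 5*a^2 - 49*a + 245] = 6*a - 10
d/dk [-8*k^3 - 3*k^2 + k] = -24*k^2 - 6*k + 1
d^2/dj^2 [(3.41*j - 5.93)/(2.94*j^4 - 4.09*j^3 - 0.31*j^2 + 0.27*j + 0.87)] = (353.696112*j^7 - 1681.193136*j^6 + 2462.786022*j^5 - 1083.388674*j^4 - 305.38252*j^3 + 363.49044*j^2 - 118.108206*j - 5.665254)/(25.412184*j^12 - 106.056972*j^11 + 139.503294*j^10 - 39.050857*j^9 - 11.629587*j^8 - 51.874266*j^7 + 41.570018*j^6 + 9.945432*j^5 + 1.094436*j^4 - 9.704394*j^3 - 0.513648*j^2 + 0.613089*j + 0.658503)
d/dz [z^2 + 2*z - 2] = 2*z + 2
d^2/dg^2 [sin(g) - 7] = -sin(g)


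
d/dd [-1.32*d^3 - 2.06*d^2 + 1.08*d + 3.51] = -3.96*d^2 - 4.12*d + 1.08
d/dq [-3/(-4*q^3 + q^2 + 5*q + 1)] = 3*(-12*q^2 + 2*q + 5)/(-4*q^3 + q^2 + 5*q + 1)^2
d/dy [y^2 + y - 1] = 2*y + 1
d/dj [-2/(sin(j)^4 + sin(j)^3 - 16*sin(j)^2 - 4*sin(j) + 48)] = 2*(4*sin(j)^3 + 3*sin(j)^2 - 32*sin(j) - 4)*cos(j)/(sin(j)^4 + sin(j)^3 - 16*sin(j)^2 - 4*sin(j) + 48)^2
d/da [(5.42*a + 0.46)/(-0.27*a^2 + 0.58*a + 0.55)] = (1.4634*a^2 + 0.2484*a + 2.7142)/(0.0729*a^4 - 0.3132*a^3 + 0.0393999999999999*a^2 + 0.638*a + 0.3025)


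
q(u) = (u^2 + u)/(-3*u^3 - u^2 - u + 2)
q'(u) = (2*u + 1)/(-3*u^3 - u^2 - u + 2) + (u^2 + u)*(9*u^2 + 2*u + 1)/(-3*u^3 - u^2 - u + 2)^2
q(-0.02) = -0.01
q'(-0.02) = 0.47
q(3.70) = -0.10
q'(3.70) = 0.03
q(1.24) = -0.43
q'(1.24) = 0.60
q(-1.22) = 0.04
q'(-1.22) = -0.14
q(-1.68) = 0.08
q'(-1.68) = -0.04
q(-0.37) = -0.10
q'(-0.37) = 0.05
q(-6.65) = 0.04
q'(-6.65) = 0.01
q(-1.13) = 0.02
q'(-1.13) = -0.16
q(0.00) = 0.00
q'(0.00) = 0.50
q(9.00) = -0.04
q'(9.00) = 0.00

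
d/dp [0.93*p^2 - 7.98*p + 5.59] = 1.86*p - 7.98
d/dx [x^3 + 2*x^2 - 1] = x*(3*x + 4)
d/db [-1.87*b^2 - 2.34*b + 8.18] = -3.74*b - 2.34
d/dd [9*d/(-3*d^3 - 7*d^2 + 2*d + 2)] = 9*(6*d^3 + 7*d^2 + 2)/(9*d^6 + 42*d^5 + 37*d^4 - 40*d^3 - 24*d^2 + 8*d + 4)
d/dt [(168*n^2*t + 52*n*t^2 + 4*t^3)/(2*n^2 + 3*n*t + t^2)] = 4*(84*n^4 + 52*n^3*t + 3*n^2*t^2 + 6*n*t^3 + t^4)/(4*n^4 + 12*n^3*t + 13*n^2*t^2 + 6*n*t^3 + t^4)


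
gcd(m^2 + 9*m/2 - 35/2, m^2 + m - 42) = m + 7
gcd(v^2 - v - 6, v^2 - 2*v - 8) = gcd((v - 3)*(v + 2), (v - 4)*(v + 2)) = v + 2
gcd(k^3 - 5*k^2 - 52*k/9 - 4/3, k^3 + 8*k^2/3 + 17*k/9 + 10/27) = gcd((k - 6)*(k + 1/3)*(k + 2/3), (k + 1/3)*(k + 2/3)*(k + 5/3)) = k^2 + k + 2/9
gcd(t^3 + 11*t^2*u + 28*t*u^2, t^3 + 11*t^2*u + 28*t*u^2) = t^3 + 11*t^2*u + 28*t*u^2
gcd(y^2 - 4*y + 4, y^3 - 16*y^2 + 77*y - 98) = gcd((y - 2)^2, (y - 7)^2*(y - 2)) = y - 2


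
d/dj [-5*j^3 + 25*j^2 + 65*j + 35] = -15*j^2 + 50*j + 65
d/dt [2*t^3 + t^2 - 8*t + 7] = 6*t^2 + 2*t - 8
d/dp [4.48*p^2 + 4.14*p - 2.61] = 8.96*p + 4.14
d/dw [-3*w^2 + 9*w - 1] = 9 - 6*w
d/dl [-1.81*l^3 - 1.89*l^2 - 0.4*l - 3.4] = -5.43*l^2 - 3.78*l - 0.4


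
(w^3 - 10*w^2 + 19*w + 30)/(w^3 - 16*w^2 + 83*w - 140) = (w^2 - 5*w - 6)/(w^2 - 11*w + 28)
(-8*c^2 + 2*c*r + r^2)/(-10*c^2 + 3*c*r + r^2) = (4*c + r)/(5*c + r)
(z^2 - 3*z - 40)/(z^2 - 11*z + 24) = (z + 5)/(z - 3)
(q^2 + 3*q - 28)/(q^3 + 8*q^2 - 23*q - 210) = (q - 4)/(q^2 + q - 30)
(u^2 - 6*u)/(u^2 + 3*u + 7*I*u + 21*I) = u*(u - 6)/(u^2 + u*(3 + 7*I) + 21*I)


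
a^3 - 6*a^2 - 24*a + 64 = (a - 8)*(a - 2)*(a + 4)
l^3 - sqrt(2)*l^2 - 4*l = l*(l - 2*sqrt(2))*(l + sqrt(2))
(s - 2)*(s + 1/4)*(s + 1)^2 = s^4 + s^3/4 - 3*s^2 - 11*s/4 - 1/2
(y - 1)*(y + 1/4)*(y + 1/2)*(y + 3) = y^4 + 11*y^3/4 - 11*y^2/8 - 2*y - 3/8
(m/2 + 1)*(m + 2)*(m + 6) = m^3/2 + 5*m^2 + 14*m + 12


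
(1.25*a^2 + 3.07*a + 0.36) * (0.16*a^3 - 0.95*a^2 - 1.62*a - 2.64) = 0.2*a^5 - 0.6963*a^4 - 4.8839*a^3 - 8.6154*a^2 - 8.688*a - 0.9504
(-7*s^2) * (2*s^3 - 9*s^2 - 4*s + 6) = -14*s^5 + 63*s^4 + 28*s^3 - 42*s^2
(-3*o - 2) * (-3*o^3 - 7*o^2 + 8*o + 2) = 9*o^4 + 27*o^3 - 10*o^2 - 22*o - 4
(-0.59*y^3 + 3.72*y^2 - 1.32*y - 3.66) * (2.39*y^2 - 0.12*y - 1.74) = -1.4101*y^5 + 8.9616*y^4 - 2.5746*y^3 - 15.0618*y^2 + 2.736*y + 6.3684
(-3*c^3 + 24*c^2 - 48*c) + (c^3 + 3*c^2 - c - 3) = -2*c^3 + 27*c^2 - 49*c - 3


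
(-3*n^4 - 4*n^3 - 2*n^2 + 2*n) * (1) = -3*n^4 - 4*n^3 - 2*n^2 + 2*n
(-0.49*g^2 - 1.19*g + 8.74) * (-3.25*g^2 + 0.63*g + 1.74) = 1.5925*g^4 + 3.5588*g^3 - 30.0073*g^2 + 3.4356*g + 15.2076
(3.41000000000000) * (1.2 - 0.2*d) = 4.092 - 0.682*d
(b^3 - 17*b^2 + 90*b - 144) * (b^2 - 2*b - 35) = b^5 - 19*b^4 + 89*b^3 + 271*b^2 - 2862*b + 5040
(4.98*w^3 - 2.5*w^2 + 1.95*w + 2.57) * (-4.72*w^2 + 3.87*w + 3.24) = -23.5056*w^5 + 31.0726*w^4 - 2.7438*w^3 - 12.6839*w^2 + 16.2639*w + 8.3268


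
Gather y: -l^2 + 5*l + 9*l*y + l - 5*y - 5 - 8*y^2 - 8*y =-l^2 + 6*l - 8*y^2 + y*(9*l - 13) - 5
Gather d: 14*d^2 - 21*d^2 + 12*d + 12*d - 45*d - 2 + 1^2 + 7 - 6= -7*d^2 - 21*d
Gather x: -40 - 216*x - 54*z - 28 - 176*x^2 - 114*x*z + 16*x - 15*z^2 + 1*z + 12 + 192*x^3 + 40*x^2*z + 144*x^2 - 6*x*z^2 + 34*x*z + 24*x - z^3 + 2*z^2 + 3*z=192*x^3 + x^2*(40*z - 32) + x*(-6*z^2 - 80*z - 176) - z^3 - 13*z^2 - 50*z - 56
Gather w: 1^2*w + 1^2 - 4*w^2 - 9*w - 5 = -4*w^2 - 8*w - 4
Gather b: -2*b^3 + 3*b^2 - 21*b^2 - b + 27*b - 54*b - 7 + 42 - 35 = -2*b^3 - 18*b^2 - 28*b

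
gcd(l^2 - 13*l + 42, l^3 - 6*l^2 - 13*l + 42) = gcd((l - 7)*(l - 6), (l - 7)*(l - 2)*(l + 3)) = l - 7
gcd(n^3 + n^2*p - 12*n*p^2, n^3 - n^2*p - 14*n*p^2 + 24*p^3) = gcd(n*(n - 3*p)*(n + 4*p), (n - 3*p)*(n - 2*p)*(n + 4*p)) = -n^2 - n*p + 12*p^2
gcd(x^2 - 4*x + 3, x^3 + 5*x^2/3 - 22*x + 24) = x - 3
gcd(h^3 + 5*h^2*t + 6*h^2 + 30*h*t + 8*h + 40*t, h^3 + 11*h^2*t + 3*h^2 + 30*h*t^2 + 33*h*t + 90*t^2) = h + 5*t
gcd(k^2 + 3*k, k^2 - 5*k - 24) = k + 3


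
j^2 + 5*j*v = j*(j + 5*v)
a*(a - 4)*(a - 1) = a^3 - 5*a^2 + 4*a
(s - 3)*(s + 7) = s^2 + 4*s - 21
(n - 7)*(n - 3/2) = n^2 - 17*n/2 + 21/2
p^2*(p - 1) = p^3 - p^2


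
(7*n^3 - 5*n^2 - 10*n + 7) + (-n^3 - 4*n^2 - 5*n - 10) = 6*n^3 - 9*n^2 - 15*n - 3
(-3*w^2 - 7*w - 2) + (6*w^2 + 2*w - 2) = 3*w^2 - 5*w - 4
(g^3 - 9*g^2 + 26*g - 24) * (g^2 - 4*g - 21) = g^5 - 13*g^4 + 41*g^3 + 61*g^2 - 450*g + 504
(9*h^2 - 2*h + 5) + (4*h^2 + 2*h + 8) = 13*h^2 + 13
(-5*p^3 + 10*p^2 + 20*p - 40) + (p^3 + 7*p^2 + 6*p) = -4*p^3 + 17*p^2 + 26*p - 40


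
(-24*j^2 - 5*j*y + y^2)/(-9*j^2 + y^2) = (-8*j + y)/(-3*j + y)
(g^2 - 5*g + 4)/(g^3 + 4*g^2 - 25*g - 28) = (g - 1)/(g^2 + 8*g + 7)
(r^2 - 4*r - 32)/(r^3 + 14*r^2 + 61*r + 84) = (r - 8)/(r^2 + 10*r + 21)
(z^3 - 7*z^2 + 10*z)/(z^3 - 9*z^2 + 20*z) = (z - 2)/(z - 4)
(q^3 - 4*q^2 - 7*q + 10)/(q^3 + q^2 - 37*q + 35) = (q + 2)/(q + 7)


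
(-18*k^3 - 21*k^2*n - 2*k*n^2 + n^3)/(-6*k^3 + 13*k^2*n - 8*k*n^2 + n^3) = (3*k^2 + 4*k*n + n^2)/(k^2 - 2*k*n + n^2)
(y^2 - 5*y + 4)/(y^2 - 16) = (y - 1)/(y + 4)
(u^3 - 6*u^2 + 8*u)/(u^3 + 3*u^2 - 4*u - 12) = u*(u - 4)/(u^2 + 5*u + 6)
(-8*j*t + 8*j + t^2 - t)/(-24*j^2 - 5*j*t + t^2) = (t - 1)/(3*j + t)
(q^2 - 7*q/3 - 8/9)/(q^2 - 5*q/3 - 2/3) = (q - 8/3)/(q - 2)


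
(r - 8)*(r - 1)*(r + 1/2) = r^3 - 17*r^2/2 + 7*r/2 + 4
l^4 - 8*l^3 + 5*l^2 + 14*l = l*(l - 7)*(l - 2)*(l + 1)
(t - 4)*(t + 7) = t^2 + 3*t - 28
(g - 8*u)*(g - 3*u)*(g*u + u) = g^3*u - 11*g^2*u^2 + g^2*u + 24*g*u^3 - 11*g*u^2 + 24*u^3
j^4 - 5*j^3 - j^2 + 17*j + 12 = (j - 4)*(j - 3)*(j + 1)^2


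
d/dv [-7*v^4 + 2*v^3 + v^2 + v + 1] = -28*v^3 + 6*v^2 + 2*v + 1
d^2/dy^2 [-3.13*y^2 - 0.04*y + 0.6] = -6.26000000000000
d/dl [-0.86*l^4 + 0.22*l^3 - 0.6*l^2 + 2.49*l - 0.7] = -3.44*l^3 + 0.66*l^2 - 1.2*l + 2.49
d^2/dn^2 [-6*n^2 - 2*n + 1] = -12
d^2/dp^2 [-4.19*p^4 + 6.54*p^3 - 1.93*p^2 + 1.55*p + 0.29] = -50.28*p^2 + 39.24*p - 3.86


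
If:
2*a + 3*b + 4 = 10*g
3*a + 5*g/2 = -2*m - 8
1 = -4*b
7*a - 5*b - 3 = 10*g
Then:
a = 1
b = -1/4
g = 21/40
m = -197/32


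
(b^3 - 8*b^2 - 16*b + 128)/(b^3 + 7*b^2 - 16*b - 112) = (b - 8)/(b + 7)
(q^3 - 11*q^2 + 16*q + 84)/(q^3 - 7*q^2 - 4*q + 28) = (q - 6)/(q - 2)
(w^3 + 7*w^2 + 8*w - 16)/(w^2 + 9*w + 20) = (w^2 + 3*w - 4)/(w + 5)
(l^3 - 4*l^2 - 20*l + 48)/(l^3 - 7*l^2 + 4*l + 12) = (l + 4)/(l + 1)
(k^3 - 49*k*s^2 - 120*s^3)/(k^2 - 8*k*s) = k + 8*s + 15*s^2/k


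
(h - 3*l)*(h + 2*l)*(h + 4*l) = h^3 + 3*h^2*l - 10*h*l^2 - 24*l^3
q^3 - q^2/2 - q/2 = q*(q - 1)*(q + 1/2)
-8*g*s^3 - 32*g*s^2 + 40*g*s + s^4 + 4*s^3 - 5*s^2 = s*(-8*g + s)*(s - 1)*(s + 5)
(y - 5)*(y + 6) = y^2 + y - 30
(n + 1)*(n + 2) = n^2 + 3*n + 2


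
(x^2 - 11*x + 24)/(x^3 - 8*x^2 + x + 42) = (x - 8)/(x^2 - 5*x - 14)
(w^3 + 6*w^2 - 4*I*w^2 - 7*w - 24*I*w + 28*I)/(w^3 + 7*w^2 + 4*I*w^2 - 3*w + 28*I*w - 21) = (w^2 - w*(1 + 4*I) + 4*I)/(w^2 + 4*I*w - 3)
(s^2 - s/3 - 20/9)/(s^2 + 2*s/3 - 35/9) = (3*s + 4)/(3*s + 7)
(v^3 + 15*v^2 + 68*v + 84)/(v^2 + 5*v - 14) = (v^2 + 8*v + 12)/(v - 2)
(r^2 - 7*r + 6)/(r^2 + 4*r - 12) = (r^2 - 7*r + 6)/(r^2 + 4*r - 12)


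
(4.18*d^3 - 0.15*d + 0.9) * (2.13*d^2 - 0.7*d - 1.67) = 8.9034*d^5 - 2.926*d^4 - 7.3001*d^3 + 2.022*d^2 - 0.3795*d - 1.503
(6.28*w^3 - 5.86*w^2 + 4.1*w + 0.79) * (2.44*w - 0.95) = 15.3232*w^4 - 20.2644*w^3 + 15.571*w^2 - 1.9674*w - 0.7505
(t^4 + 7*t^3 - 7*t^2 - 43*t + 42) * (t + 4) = t^5 + 11*t^4 + 21*t^3 - 71*t^2 - 130*t + 168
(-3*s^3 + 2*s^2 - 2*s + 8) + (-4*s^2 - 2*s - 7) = -3*s^3 - 2*s^2 - 4*s + 1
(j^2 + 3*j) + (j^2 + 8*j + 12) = 2*j^2 + 11*j + 12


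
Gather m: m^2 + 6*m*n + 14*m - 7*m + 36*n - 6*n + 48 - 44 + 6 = m^2 + m*(6*n + 7) + 30*n + 10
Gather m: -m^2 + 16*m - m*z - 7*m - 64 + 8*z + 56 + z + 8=-m^2 + m*(9 - z) + 9*z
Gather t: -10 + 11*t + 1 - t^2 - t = -t^2 + 10*t - 9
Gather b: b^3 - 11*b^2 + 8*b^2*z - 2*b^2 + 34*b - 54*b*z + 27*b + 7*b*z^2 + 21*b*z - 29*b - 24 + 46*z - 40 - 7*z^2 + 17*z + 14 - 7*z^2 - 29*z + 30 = b^3 + b^2*(8*z - 13) + b*(7*z^2 - 33*z + 32) - 14*z^2 + 34*z - 20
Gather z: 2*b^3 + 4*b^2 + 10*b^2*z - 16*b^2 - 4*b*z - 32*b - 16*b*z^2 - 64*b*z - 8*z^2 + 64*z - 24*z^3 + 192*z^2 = 2*b^3 - 12*b^2 - 32*b - 24*z^3 + z^2*(184 - 16*b) + z*(10*b^2 - 68*b + 64)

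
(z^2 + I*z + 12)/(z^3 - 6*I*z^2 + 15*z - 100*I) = (z - 3*I)/(z^2 - 10*I*z - 25)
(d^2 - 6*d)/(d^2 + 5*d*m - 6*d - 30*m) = d/(d + 5*m)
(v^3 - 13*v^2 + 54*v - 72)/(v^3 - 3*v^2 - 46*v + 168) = (v - 3)/(v + 7)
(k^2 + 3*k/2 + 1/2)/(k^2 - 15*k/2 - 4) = (k + 1)/(k - 8)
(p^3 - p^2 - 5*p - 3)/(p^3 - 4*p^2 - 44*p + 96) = (p^3 - p^2 - 5*p - 3)/(p^3 - 4*p^2 - 44*p + 96)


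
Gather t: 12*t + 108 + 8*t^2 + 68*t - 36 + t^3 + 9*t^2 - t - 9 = t^3 + 17*t^2 + 79*t + 63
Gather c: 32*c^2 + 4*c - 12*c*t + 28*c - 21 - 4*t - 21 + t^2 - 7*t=32*c^2 + c*(32 - 12*t) + t^2 - 11*t - 42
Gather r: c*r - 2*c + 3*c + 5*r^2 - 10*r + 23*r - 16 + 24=c + 5*r^2 + r*(c + 13) + 8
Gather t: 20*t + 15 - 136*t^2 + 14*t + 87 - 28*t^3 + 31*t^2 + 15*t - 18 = -28*t^3 - 105*t^2 + 49*t + 84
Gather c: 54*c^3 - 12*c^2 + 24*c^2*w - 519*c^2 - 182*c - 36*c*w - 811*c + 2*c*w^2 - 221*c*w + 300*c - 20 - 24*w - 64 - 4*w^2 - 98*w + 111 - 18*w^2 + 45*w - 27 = 54*c^3 + c^2*(24*w - 531) + c*(2*w^2 - 257*w - 693) - 22*w^2 - 77*w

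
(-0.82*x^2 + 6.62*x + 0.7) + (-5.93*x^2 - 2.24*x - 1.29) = -6.75*x^2 + 4.38*x - 0.59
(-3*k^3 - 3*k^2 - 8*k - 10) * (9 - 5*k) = 15*k^4 - 12*k^3 + 13*k^2 - 22*k - 90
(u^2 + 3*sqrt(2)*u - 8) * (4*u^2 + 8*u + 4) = 4*u^4 + 8*u^3 + 12*sqrt(2)*u^3 - 28*u^2 + 24*sqrt(2)*u^2 - 64*u + 12*sqrt(2)*u - 32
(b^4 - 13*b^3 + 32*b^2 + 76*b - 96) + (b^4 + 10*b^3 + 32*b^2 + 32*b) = 2*b^4 - 3*b^3 + 64*b^2 + 108*b - 96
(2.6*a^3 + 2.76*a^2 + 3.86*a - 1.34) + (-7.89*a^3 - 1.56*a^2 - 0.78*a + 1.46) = -5.29*a^3 + 1.2*a^2 + 3.08*a + 0.12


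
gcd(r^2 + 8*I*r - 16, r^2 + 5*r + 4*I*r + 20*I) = r + 4*I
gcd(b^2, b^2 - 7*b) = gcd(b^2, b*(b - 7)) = b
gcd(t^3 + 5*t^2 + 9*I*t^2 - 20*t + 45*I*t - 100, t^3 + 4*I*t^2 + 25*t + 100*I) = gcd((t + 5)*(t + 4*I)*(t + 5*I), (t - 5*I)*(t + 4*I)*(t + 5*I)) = t^2 + 9*I*t - 20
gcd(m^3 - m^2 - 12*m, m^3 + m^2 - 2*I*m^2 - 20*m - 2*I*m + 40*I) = m - 4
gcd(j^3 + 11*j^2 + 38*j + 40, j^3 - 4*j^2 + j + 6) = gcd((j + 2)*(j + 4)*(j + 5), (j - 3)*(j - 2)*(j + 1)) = 1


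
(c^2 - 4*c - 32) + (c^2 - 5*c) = 2*c^2 - 9*c - 32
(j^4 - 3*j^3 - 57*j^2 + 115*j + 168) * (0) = 0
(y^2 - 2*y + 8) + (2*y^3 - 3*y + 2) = 2*y^3 + y^2 - 5*y + 10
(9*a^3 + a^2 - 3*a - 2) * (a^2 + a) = 9*a^5 + 10*a^4 - 2*a^3 - 5*a^2 - 2*a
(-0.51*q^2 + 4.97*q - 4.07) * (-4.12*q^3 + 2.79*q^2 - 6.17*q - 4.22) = 2.1012*q^5 - 21.8993*q^4 + 33.7814*q^3 - 39.868*q^2 + 4.1385*q + 17.1754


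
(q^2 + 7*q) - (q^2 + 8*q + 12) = -q - 12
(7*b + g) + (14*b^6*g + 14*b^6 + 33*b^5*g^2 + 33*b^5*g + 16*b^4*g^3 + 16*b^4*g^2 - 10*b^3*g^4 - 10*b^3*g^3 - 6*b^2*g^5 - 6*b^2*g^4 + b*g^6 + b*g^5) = 14*b^6*g + 14*b^6 + 33*b^5*g^2 + 33*b^5*g + 16*b^4*g^3 + 16*b^4*g^2 - 10*b^3*g^4 - 10*b^3*g^3 - 6*b^2*g^5 - 6*b^2*g^4 + b*g^6 + b*g^5 + 7*b + g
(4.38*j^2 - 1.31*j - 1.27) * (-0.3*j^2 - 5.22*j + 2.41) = -1.314*j^4 - 22.4706*j^3 + 17.775*j^2 + 3.4723*j - 3.0607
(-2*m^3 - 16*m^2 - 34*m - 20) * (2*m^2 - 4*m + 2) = -4*m^5 - 24*m^4 - 8*m^3 + 64*m^2 + 12*m - 40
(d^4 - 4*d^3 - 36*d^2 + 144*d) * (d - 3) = d^5 - 7*d^4 - 24*d^3 + 252*d^2 - 432*d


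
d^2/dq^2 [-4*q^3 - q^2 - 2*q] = -24*q - 2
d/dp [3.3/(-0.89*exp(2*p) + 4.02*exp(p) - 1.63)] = (5.874*exp(p) - 13.266)*exp(p)/(0.89*exp(2*p) - 4.02*exp(p) + 1.63)^2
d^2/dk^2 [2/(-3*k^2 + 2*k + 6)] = 4*(-9*k^2 + 6*k + 4*(3*k - 1)^2 + 18)/(-3*k^2 + 2*k + 6)^3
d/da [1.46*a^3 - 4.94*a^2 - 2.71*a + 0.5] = 4.38*a^2 - 9.88*a - 2.71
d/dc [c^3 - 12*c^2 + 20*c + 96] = 3*c^2 - 24*c + 20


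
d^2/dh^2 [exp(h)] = exp(h)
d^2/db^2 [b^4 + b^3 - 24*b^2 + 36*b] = 12*b^2 + 6*b - 48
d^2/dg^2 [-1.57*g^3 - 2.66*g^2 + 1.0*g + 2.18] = -9.42*g - 5.32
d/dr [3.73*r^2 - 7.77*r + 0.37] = 7.46*r - 7.77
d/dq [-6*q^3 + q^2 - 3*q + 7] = -18*q^2 + 2*q - 3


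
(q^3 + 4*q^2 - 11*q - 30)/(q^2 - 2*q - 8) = (q^2 + 2*q - 15)/(q - 4)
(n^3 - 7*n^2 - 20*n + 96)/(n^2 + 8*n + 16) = (n^2 - 11*n + 24)/(n + 4)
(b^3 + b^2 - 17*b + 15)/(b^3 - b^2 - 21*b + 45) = (b - 1)/(b - 3)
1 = 1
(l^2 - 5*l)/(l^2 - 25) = l/(l + 5)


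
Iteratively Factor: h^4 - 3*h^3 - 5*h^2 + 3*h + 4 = (h + 1)*(h^3 - 4*h^2 - h + 4) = (h - 4)*(h + 1)*(h^2 - 1) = (h - 4)*(h - 1)*(h + 1)*(h + 1)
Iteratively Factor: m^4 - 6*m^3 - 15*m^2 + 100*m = (m + 4)*(m^3 - 10*m^2 + 25*m) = m*(m + 4)*(m^2 - 10*m + 25) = m*(m - 5)*(m + 4)*(m - 5)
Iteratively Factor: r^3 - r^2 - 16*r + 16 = (r - 1)*(r^2 - 16) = (r - 4)*(r - 1)*(r + 4)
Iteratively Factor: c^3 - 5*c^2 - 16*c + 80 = (c + 4)*(c^2 - 9*c + 20) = (c - 5)*(c + 4)*(c - 4)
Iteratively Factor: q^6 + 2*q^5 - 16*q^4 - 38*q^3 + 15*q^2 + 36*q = (q + 1)*(q^5 + q^4 - 17*q^3 - 21*q^2 + 36*q) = (q + 1)*(q + 3)*(q^4 - 2*q^3 - 11*q^2 + 12*q) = (q + 1)*(q + 3)^2*(q^3 - 5*q^2 + 4*q) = q*(q + 1)*(q + 3)^2*(q^2 - 5*q + 4) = q*(q - 4)*(q + 1)*(q + 3)^2*(q - 1)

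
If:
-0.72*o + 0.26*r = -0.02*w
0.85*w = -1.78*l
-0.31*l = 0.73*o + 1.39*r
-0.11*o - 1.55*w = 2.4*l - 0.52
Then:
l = -0.61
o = 0.07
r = 0.10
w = 1.27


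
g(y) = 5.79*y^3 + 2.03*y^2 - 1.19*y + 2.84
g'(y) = 17.37*y^2 + 4.06*y - 1.19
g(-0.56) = 3.13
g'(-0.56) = 1.98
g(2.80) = 142.53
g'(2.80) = 146.36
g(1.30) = 17.44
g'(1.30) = 33.44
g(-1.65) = -15.68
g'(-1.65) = 39.40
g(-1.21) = -3.01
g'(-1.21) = 19.33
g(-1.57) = -12.69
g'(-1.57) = 35.25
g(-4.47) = -468.41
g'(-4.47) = 327.73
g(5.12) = 827.08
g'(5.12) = 474.94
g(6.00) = 1319.42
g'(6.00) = 648.49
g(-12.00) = -9695.68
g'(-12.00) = 2451.37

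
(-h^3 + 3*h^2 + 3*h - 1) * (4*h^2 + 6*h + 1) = -4*h^5 + 6*h^4 + 29*h^3 + 17*h^2 - 3*h - 1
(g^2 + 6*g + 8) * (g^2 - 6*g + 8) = g^4 - 20*g^2 + 64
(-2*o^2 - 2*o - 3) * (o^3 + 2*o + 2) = -2*o^5 - 2*o^4 - 7*o^3 - 8*o^2 - 10*o - 6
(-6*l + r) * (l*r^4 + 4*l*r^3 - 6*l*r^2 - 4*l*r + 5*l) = -6*l^2*r^4 - 24*l^2*r^3 + 36*l^2*r^2 + 24*l^2*r - 30*l^2 + l*r^5 + 4*l*r^4 - 6*l*r^3 - 4*l*r^2 + 5*l*r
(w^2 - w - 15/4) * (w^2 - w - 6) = w^4 - 2*w^3 - 35*w^2/4 + 39*w/4 + 45/2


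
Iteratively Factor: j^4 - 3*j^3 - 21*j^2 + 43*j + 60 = (j + 1)*(j^3 - 4*j^2 - 17*j + 60) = (j - 3)*(j + 1)*(j^2 - j - 20) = (j - 3)*(j + 1)*(j + 4)*(j - 5)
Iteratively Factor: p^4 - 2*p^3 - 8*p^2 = (p - 4)*(p^3 + 2*p^2) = p*(p - 4)*(p^2 + 2*p) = p^2*(p - 4)*(p + 2)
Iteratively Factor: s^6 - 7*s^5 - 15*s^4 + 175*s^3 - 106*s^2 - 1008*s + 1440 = (s + 4)*(s^5 - 11*s^4 + 29*s^3 + 59*s^2 - 342*s + 360) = (s - 4)*(s + 4)*(s^4 - 7*s^3 + s^2 + 63*s - 90) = (s - 5)*(s - 4)*(s + 4)*(s^3 - 2*s^2 - 9*s + 18) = (s - 5)*(s - 4)*(s - 2)*(s + 4)*(s^2 - 9) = (s - 5)*(s - 4)*(s - 3)*(s - 2)*(s + 4)*(s + 3)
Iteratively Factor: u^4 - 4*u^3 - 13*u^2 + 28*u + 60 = (u + 2)*(u^3 - 6*u^2 - u + 30) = (u + 2)^2*(u^2 - 8*u + 15) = (u - 5)*(u + 2)^2*(u - 3)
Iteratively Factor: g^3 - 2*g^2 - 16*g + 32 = (g + 4)*(g^2 - 6*g + 8) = (g - 2)*(g + 4)*(g - 4)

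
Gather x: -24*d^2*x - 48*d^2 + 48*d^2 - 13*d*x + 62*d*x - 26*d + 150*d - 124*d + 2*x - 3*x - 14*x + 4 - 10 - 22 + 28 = x*(-24*d^2 + 49*d - 15)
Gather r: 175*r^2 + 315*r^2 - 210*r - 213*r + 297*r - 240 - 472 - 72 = 490*r^2 - 126*r - 784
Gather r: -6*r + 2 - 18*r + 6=8 - 24*r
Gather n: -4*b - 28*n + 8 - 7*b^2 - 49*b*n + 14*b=-7*b^2 + 10*b + n*(-49*b - 28) + 8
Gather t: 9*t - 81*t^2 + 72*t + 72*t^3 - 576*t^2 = 72*t^3 - 657*t^2 + 81*t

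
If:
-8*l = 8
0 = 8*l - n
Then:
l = -1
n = -8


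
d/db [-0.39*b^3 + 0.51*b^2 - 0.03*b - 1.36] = -1.17*b^2 + 1.02*b - 0.03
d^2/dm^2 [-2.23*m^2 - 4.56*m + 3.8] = -4.46000000000000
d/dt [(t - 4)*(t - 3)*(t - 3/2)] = 3*t^2 - 17*t + 45/2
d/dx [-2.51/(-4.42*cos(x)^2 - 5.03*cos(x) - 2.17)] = (22.1884*cos(x) + 12.6253)*sin(x)/(4.42*cos(x)^2 + 5.03*cos(x) + 2.17)^2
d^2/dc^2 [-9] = 0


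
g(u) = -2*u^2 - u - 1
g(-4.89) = -43.93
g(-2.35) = -9.70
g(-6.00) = -67.00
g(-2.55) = -11.46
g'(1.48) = -6.92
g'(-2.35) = 8.40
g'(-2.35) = 8.40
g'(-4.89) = 18.56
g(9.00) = -172.00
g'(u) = -4*u - 1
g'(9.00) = -37.00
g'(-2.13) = 7.52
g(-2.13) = -7.94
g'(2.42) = -10.68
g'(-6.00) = 23.00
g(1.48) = -6.86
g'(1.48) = -6.92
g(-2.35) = -9.70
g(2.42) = -15.13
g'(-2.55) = 9.20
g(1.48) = -6.86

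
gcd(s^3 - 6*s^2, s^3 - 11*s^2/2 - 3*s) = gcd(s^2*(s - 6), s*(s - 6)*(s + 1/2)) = s^2 - 6*s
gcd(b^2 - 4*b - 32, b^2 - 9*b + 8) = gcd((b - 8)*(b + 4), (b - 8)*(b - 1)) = b - 8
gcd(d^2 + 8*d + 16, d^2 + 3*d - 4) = d + 4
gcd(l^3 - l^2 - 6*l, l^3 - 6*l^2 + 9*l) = l^2 - 3*l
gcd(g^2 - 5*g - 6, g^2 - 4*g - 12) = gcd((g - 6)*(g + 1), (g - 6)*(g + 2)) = g - 6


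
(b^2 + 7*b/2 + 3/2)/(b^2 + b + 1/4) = 2*(b + 3)/(2*b + 1)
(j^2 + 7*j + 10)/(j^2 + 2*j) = (j + 5)/j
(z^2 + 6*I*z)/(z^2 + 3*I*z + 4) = z*(z + 6*I)/(z^2 + 3*I*z + 4)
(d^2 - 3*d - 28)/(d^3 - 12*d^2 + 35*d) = (d + 4)/(d*(d - 5))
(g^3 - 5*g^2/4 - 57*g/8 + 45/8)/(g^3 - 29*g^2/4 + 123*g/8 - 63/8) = (2*g + 5)/(2*g - 7)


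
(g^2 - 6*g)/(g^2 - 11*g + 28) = g*(g - 6)/(g^2 - 11*g + 28)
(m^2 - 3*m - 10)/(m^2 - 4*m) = (m^2 - 3*m - 10)/(m*(m - 4))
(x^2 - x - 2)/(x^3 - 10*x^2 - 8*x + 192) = (x^2 - x - 2)/(x^3 - 10*x^2 - 8*x + 192)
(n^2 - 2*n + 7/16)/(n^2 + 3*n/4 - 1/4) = (n - 7/4)/(n + 1)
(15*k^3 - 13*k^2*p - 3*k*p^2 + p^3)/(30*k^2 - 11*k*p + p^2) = (-3*k^2 + 2*k*p + p^2)/(-6*k + p)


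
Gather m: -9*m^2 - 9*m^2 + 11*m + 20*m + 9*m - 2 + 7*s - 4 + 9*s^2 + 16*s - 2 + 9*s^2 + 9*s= -18*m^2 + 40*m + 18*s^2 + 32*s - 8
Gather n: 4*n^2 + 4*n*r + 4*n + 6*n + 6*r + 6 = 4*n^2 + n*(4*r + 10) + 6*r + 6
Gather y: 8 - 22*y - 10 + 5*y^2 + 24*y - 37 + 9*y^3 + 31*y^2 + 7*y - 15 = 9*y^3 + 36*y^2 + 9*y - 54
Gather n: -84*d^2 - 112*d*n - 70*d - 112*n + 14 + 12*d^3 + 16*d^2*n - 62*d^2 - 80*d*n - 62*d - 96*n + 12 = 12*d^3 - 146*d^2 - 132*d + n*(16*d^2 - 192*d - 208) + 26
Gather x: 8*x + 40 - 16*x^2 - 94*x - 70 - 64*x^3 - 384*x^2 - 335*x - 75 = -64*x^3 - 400*x^2 - 421*x - 105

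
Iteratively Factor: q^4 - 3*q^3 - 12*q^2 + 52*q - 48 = (q + 4)*(q^3 - 7*q^2 + 16*q - 12) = (q - 3)*(q + 4)*(q^2 - 4*q + 4) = (q - 3)*(q - 2)*(q + 4)*(q - 2)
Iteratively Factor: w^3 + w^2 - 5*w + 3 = (w - 1)*(w^2 + 2*w - 3) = (w - 1)*(w + 3)*(w - 1)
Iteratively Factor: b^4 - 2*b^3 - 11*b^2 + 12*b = (b - 4)*(b^3 + 2*b^2 - 3*b) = b*(b - 4)*(b^2 + 2*b - 3) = b*(b - 4)*(b + 3)*(b - 1)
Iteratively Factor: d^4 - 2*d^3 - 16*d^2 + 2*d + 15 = (d - 5)*(d^3 + 3*d^2 - d - 3) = (d - 5)*(d + 1)*(d^2 + 2*d - 3) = (d - 5)*(d + 1)*(d + 3)*(d - 1)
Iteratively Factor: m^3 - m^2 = (m)*(m^2 - m) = m*(m - 1)*(m)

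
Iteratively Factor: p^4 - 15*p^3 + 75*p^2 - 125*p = (p)*(p^3 - 15*p^2 + 75*p - 125) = p*(p - 5)*(p^2 - 10*p + 25) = p*(p - 5)^2*(p - 5)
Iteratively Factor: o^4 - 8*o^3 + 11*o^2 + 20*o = (o - 4)*(o^3 - 4*o^2 - 5*o) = (o - 5)*(o - 4)*(o^2 + o) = (o - 5)*(o - 4)*(o + 1)*(o)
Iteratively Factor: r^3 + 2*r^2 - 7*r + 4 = (r - 1)*(r^2 + 3*r - 4) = (r - 1)*(r + 4)*(r - 1)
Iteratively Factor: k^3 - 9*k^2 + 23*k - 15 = (k - 1)*(k^2 - 8*k + 15) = (k - 3)*(k - 1)*(k - 5)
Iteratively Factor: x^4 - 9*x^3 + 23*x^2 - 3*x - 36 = (x + 1)*(x^3 - 10*x^2 + 33*x - 36) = (x - 3)*(x + 1)*(x^2 - 7*x + 12) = (x - 3)^2*(x + 1)*(x - 4)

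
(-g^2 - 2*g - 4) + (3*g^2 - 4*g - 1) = 2*g^2 - 6*g - 5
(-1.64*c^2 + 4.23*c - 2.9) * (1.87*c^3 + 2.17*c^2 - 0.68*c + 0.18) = -3.0668*c^5 + 4.3513*c^4 + 4.8713*c^3 - 9.4646*c^2 + 2.7334*c - 0.522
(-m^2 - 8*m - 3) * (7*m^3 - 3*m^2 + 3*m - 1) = -7*m^5 - 53*m^4 - 14*m^2 - m + 3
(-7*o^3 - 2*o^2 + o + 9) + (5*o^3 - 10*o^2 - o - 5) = -2*o^3 - 12*o^2 + 4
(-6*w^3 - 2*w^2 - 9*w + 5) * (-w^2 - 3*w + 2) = 6*w^5 + 20*w^4 + 3*w^3 + 18*w^2 - 33*w + 10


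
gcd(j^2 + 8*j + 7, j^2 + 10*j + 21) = j + 7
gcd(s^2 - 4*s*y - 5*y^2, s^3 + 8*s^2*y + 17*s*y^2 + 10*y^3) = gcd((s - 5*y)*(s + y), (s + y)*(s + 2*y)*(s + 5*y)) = s + y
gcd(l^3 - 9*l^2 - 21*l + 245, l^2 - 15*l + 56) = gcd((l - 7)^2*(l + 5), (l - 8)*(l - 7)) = l - 7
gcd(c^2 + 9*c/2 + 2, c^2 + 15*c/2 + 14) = c + 4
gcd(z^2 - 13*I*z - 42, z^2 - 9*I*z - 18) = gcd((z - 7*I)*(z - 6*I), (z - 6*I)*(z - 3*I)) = z - 6*I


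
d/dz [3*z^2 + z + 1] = 6*z + 1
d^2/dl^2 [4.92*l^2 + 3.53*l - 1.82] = 9.84000000000000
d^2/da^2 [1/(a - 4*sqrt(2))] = 2/(a - 4*sqrt(2))^3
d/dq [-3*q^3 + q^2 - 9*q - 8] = -9*q^2 + 2*q - 9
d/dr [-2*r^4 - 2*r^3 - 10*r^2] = 2*r*(-4*r^2 - 3*r - 10)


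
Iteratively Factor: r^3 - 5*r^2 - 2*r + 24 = (r - 3)*(r^2 - 2*r - 8) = (r - 4)*(r - 3)*(r + 2)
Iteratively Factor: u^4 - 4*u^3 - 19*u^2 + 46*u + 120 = (u + 2)*(u^3 - 6*u^2 - 7*u + 60) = (u - 5)*(u + 2)*(u^2 - u - 12) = (u - 5)*(u - 4)*(u + 2)*(u + 3)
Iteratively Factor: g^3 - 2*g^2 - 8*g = (g + 2)*(g^2 - 4*g) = g*(g + 2)*(g - 4)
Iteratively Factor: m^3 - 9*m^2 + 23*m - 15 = (m - 3)*(m^2 - 6*m + 5) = (m - 3)*(m - 1)*(m - 5)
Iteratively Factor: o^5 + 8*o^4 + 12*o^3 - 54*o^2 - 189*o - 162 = (o - 3)*(o^4 + 11*o^3 + 45*o^2 + 81*o + 54) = (o - 3)*(o + 3)*(o^3 + 8*o^2 + 21*o + 18) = (o - 3)*(o + 2)*(o + 3)*(o^2 + 6*o + 9) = (o - 3)*(o + 2)*(o + 3)^2*(o + 3)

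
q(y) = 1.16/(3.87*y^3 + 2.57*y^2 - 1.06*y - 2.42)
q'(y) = 1.16*(-11.61*y^2 - 5.14*y + 1.06)/(3.87*y^3 + 2.57*y^2 - 1.06*y - 2.42)^2 = (-13.4676*y^2 - 5.9624*y + 1.2296)/(3.87*y^3 + 2.57*y^2 - 1.06*y - 2.42)^2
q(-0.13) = -0.52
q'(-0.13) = 0.35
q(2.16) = 0.03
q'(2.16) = -0.03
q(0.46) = -0.58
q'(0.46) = -1.10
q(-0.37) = -0.62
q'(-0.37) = 0.45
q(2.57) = 0.01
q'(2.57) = -0.02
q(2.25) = 0.02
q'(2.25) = -0.03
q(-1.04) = -0.40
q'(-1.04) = -0.85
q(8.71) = 0.00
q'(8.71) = -0.00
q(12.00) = 0.00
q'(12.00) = -0.00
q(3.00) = 0.01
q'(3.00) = -0.01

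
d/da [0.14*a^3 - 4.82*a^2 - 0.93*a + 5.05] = 0.42*a^2 - 9.64*a - 0.93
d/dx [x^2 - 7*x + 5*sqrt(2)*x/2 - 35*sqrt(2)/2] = 2*x - 7 + 5*sqrt(2)/2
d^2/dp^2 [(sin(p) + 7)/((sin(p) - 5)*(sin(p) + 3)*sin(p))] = (-4*sin(p)^4 - 57*sin(p)^3 + 96*sin(p)^2 + 200*sin(p) - 816 - 2037/sin(p) + 1260/sin(p)^2 + 3150/sin(p)^3)/((sin(p) - 5)^3*(sin(p) + 3)^3)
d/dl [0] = 0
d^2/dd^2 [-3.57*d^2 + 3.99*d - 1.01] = -7.14000000000000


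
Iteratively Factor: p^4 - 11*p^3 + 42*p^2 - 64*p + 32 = (p - 4)*(p^3 - 7*p^2 + 14*p - 8) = (p - 4)^2*(p^2 - 3*p + 2) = (p - 4)^2*(p - 2)*(p - 1)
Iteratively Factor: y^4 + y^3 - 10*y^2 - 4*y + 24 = (y - 2)*(y^3 + 3*y^2 - 4*y - 12) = (y - 2)*(y + 3)*(y^2 - 4) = (y - 2)^2*(y + 3)*(y + 2)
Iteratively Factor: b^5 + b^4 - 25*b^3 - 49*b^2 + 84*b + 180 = (b + 3)*(b^4 - 2*b^3 - 19*b^2 + 8*b + 60) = (b + 3)^2*(b^3 - 5*b^2 - 4*b + 20) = (b - 5)*(b + 3)^2*(b^2 - 4) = (b - 5)*(b - 2)*(b + 3)^2*(b + 2)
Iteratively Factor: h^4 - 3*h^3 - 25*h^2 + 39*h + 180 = (h - 5)*(h^3 + 2*h^2 - 15*h - 36) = (h - 5)*(h + 3)*(h^2 - h - 12) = (h - 5)*(h + 3)^2*(h - 4)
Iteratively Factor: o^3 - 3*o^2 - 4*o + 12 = (o - 2)*(o^2 - o - 6) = (o - 2)*(o + 2)*(o - 3)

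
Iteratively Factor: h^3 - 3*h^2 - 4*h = (h + 1)*(h^2 - 4*h) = h*(h + 1)*(h - 4)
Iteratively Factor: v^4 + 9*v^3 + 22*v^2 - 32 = (v + 2)*(v^3 + 7*v^2 + 8*v - 16) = (v + 2)*(v + 4)*(v^2 + 3*v - 4) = (v - 1)*(v + 2)*(v + 4)*(v + 4)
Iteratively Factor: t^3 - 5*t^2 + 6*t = (t)*(t^2 - 5*t + 6) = t*(t - 3)*(t - 2)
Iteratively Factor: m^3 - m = (m - 1)*(m^2 + m) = (m - 1)*(m + 1)*(m)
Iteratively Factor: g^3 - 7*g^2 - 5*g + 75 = (g - 5)*(g^2 - 2*g - 15) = (g - 5)*(g + 3)*(g - 5)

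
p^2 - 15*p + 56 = (p - 8)*(p - 7)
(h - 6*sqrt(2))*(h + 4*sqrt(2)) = h^2 - 2*sqrt(2)*h - 48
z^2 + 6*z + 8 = (z + 2)*(z + 4)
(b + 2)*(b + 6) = b^2 + 8*b + 12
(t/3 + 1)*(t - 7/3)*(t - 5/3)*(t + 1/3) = t^4/3 - 2*t^3/9 - 76*t^2/27 + 242*t/81 + 35/27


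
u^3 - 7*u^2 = u^2*(u - 7)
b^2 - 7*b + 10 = (b - 5)*(b - 2)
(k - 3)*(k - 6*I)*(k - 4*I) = k^3 - 3*k^2 - 10*I*k^2 - 24*k + 30*I*k + 72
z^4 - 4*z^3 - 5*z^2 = z^2*(z - 5)*(z + 1)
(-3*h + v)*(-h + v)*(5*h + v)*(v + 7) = 15*h^3*v + 105*h^3 - 17*h^2*v^2 - 119*h^2*v + h*v^3 + 7*h*v^2 + v^4 + 7*v^3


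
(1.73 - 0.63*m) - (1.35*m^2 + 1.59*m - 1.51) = -1.35*m^2 - 2.22*m + 3.24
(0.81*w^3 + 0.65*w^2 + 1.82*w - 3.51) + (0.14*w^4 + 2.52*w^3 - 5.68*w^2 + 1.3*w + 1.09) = 0.14*w^4 + 3.33*w^3 - 5.03*w^2 + 3.12*w - 2.42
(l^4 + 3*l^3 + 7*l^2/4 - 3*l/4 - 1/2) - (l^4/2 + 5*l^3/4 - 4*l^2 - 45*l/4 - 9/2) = l^4/2 + 7*l^3/4 + 23*l^2/4 + 21*l/2 + 4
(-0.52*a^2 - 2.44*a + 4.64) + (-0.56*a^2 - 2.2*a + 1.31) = -1.08*a^2 - 4.64*a + 5.95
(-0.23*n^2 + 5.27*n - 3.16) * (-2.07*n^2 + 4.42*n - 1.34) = 0.4761*n^4 - 11.9255*n^3 + 30.1428*n^2 - 21.029*n + 4.2344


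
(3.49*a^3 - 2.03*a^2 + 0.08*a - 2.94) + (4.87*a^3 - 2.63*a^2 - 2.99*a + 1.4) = 8.36*a^3 - 4.66*a^2 - 2.91*a - 1.54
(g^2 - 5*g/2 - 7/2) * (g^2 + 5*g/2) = g^4 - 39*g^2/4 - 35*g/4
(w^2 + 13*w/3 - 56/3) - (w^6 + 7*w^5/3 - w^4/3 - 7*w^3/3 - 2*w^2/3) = -w^6 - 7*w^5/3 + w^4/3 + 7*w^3/3 + 5*w^2/3 + 13*w/3 - 56/3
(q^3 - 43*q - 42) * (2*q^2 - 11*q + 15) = 2*q^5 - 11*q^4 - 71*q^3 + 389*q^2 - 183*q - 630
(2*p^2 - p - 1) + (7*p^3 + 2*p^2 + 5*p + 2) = 7*p^3 + 4*p^2 + 4*p + 1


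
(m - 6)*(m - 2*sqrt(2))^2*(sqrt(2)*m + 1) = sqrt(2)*m^4 - 6*sqrt(2)*m^3 - 7*m^3 + 4*sqrt(2)*m^2 + 42*m^2 - 24*sqrt(2)*m + 8*m - 48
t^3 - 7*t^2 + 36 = (t - 6)*(t - 3)*(t + 2)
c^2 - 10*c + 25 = (c - 5)^2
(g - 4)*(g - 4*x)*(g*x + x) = g^3*x - 4*g^2*x^2 - 3*g^2*x + 12*g*x^2 - 4*g*x + 16*x^2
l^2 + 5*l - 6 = (l - 1)*(l + 6)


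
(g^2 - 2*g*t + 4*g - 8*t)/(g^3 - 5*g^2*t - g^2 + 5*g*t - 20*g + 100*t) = (-g + 2*t)/(-g^2 + 5*g*t + 5*g - 25*t)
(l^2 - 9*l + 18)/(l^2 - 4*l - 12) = (l - 3)/(l + 2)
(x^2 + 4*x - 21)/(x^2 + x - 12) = (x + 7)/(x + 4)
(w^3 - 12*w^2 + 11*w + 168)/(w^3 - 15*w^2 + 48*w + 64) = (w^2 - 4*w - 21)/(w^2 - 7*w - 8)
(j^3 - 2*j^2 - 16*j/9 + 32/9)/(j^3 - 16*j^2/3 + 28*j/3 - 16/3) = (j + 4/3)/(j - 2)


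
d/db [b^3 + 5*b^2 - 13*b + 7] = 3*b^2 + 10*b - 13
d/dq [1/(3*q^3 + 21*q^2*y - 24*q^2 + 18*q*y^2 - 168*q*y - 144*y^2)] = (-3*q^2 - 14*q*y + 16*q - 6*y^2 + 56*y)/(3*(q^3 + 7*q^2*y - 8*q^2 + 6*q*y^2 - 56*q*y - 48*y^2)^2)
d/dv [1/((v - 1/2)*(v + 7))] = 2*(-4*v - 13)/(4*v^4 + 52*v^3 + 141*v^2 - 182*v + 49)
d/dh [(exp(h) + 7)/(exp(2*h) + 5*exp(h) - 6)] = (-(exp(h) + 7)*(2*exp(h) + 5) + exp(2*h) + 5*exp(h) - 6)*exp(h)/(exp(2*h) + 5*exp(h) - 6)^2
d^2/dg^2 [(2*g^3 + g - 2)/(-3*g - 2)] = 12*(-3*g^3 - 6*g^2 - 4*g + 4)/(27*g^3 + 54*g^2 + 36*g + 8)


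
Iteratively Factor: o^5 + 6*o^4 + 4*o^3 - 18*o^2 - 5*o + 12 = (o + 4)*(o^4 + 2*o^3 - 4*o^2 - 2*o + 3) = (o + 1)*(o + 4)*(o^3 + o^2 - 5*o + 3) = (o - 1)*(o + 1)*(o + 4)*(o^2 + 2*o - 3) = (o - 1)*(o + 1)*(o + 3)*(o + 4)*(o - 1)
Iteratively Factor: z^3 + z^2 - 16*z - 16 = (z - 4)*(z^2 + 5*z + 4) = (z - 4)*(z + 4)*(z + 1)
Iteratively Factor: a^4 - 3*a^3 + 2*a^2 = (a - 1)*(a^3 - 2*a^2) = a*(a - 1)*(a^2 - 2*a) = a*(a - 2)*(a - 1)*(a)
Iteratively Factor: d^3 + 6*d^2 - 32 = (d + 4)*(d^2 + 2*d - 8) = (d + 4)^2*(d - 2)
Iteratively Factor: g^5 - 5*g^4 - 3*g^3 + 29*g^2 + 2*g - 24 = (g + 1)*(g^4 - 6*g^3 + 3*g^2 + 26*g - 24) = (g - 3)*(g + 1)*(g^3 - 3*g^2 - 6*g + 8) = (g - 4)*(g - 3)*(g + 1)*(g^2 + g - 2) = (g - 4)*(g - 3)*(g + 1)*(g + 2)*(g - 1)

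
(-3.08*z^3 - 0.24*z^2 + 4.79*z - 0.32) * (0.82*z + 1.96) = -2.5256*z^4 - 6.2336*z^3 + 3.4574*z^2 + 9.126*z - 0.6272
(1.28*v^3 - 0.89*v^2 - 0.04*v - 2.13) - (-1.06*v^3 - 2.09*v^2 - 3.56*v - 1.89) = 2.34*v^3 + 1.2*v^2 + 3.52*v - 0.24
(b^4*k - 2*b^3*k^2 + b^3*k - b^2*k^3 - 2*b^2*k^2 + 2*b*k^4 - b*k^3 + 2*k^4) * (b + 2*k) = b^5*k + b^4*k - 5*b^3*k^3 - 5*b^2*k^3 + 4*b*k^5 + 4*k^5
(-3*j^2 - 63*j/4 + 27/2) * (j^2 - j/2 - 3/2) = -3*j^4 - 57*j^3/4 + 207*j^2/8 + 135*j/8 - 81/4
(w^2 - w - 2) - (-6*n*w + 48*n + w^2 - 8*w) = 6*n*w - 48*n + 7*w - 2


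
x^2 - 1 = (x - 1)*(x + 1)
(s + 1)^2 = s^2 + 2*s + 1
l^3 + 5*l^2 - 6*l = l*(l - 1)*(l + 6)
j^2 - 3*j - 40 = (j - 8)*(j + 5)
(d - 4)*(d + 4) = d^2 - 16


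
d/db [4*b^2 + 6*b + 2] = 8*b + 6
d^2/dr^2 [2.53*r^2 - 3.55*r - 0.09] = 5.06000000000000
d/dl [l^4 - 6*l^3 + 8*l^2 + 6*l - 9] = 4*l^3 - 18*l^2 + 16*l + 6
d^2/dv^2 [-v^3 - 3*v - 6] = -6*v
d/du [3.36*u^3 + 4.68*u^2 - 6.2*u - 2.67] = 10.08*u^2 + 9.36*u - 6.2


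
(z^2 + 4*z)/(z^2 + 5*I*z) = (z + 4)/(z + 5*I)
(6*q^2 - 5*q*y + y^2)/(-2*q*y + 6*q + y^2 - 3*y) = (-3*q + y)/(y - 3)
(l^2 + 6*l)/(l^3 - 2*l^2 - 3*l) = (l + 6)/(l^2 - 2*l - 3)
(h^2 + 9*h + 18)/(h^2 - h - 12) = (h + 6)/(h - 4)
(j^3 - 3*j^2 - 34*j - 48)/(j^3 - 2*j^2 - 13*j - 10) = (j^2 - 5*j - 24)/(j^2 - 4*j - 5)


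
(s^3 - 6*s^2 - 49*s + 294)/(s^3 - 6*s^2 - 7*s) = (s^2 + s - 42)/(s*(s + 1))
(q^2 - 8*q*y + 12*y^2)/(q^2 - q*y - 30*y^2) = (q - 2*y)/(q + 5*y)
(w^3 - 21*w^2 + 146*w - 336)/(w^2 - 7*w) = w - 14 + 48/w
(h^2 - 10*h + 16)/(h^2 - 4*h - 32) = (h - 2)/(h + 4)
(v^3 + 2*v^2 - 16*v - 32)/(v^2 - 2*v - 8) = v + 4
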